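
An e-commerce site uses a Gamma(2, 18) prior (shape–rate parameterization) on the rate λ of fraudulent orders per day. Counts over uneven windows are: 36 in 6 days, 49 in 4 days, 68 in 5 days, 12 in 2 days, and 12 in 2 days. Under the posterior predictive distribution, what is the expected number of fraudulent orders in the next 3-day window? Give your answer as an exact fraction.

Total count: 36 + 49 + 68 + 12 + 12 = 177.
Total exposure: 6 + 4 + 5 + 2 + 2 = 19 days.
Gamma(α, β) with Poisson data over total exposure Σt gives posterior Gamma(α+Σx, β+Σt) = Gamma(179, 37).
Predictive mean over a 3-day window = T·E[λ|data] = 3·179/37 = 537/37.

537/37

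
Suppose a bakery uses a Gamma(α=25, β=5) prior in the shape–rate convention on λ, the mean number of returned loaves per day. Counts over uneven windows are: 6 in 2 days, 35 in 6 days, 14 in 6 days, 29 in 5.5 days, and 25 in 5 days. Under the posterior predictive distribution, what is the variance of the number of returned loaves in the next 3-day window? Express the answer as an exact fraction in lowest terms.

Total count: 6 + 35 + 14 + 29 + 25 = 109.
Total exposure: 2 + 6 + 6 + 5.5 + 5 = 24.5 days.
The Gamma prior is conjugate for the Poisson rate, so λ | data ~ Gamma(25+109, 5+24.5) = Gamma(134, 59/2).
The posterior predictive for a window of length T is Negative Binomial with variance T·α'·(β'+T)/β'² = 3·134·(65/2)/(3481/4) = 52260/3481.

52260/3481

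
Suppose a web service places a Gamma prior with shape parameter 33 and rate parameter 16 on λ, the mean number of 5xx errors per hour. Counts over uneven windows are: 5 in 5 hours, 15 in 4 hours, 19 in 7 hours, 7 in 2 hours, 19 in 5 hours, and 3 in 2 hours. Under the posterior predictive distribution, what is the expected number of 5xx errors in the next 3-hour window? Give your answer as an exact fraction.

Total count: 5 + 15 + 19 + 7 + 19 + 3 = 68.
Total exposure: 5 + 4 + 7 + 2 + 5 + 2 = 25 hours.
Conjugate update: add total count to the shape and total exposure to the rate, giving Gamma(101, 41).
Predictive mean over a 3-hour window = T·E[λ|data] = 3·101/41 = 303/41.

303/41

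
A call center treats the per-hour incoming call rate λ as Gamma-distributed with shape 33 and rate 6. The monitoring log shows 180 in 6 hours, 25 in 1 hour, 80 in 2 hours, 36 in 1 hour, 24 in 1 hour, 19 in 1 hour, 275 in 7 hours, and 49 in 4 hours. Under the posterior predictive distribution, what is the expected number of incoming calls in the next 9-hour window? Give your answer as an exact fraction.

Total count: 180 + 25 + 80 + 36 + 24 + 19 + 275 + 49 = 688.
Total exposure: 6 + 1 + 2 + 1 + 1 + 1 + 7 + 4 = 23 hours.
Gamma(α, β) with Poisson data over total exposure Σt gives posterior Gamma(α+Σx, β+Σt) = Gamma(721, 29).
Predictive mean over a 9-hour window = T·E[λ|data] = 9·721/29 = 6489/29.

6489/29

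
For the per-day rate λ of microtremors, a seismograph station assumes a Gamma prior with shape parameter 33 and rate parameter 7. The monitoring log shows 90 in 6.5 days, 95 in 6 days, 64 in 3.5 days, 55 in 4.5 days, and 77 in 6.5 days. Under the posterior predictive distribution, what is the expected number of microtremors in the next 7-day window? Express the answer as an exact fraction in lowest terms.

1449/17

Total count: 90 + 95 + 64 + 55 + 77 = 381.
Total exposure: 6.5 + 6 + 3.5 + 4.5 + 6.5 = 27 days.
Posterior: α' = 33 + 381 = 414, β' = 7 + 27 = 34.
Predictive mean over a 7-day window = T·E[λ|data] = 7·414/34 = 1449/17.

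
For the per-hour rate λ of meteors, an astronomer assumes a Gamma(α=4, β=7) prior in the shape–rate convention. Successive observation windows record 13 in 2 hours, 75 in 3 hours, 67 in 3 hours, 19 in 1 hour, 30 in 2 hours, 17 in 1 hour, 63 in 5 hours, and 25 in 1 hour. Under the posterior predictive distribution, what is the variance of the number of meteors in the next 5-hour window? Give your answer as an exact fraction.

Total count: 13 + 75 + 67 + 19 + 30 + 17 + 63 + 25 = 309.
Total exposure: 2 + 3 + 3 + 1 + 2 + 1 + 5 + 1 = 18 hours.
The Gamma prior is conjugate for the Poisson rate, so λ | data ~ Gamma(4+309, 7+18) = Gamma(313, 25).
The posterior predictive for a window of length T is Negative Binomial with variance T·α'·(β'+T)/β'² = 5·313·30/625 = 1878/25.

1878/25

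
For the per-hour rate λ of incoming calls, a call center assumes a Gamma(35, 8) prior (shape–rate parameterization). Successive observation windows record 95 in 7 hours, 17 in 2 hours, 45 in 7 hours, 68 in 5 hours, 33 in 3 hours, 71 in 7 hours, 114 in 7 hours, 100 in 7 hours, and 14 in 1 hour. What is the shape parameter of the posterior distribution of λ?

592

Total count: 95 + 17 + 45 + 68 + 33 + 71 + 114 + 100 + 14 = 557.
Total exposure: 7 + 2 + 7 + 5 + 3 + 7 + 7 + 7 + 1 = 46 hours.
The Gamma prior is conjugate for the Poisson rate, so λ | data ~ Gamma(35+557, 8+46) = Gamma(592, 54).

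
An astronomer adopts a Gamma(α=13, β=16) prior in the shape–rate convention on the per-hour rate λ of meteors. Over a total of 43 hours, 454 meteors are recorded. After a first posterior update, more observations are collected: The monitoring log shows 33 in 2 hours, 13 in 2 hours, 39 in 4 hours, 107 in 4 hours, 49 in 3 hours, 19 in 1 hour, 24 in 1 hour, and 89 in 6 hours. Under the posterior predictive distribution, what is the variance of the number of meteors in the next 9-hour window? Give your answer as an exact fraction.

Total count 454 over total exposure 43 hours.
After the first batch: Gamma(13 + 454, 16 + 43) = Gamma(467, 59).
Total count: 33 + 13 + 39 + 107 + 49 + 19 + 24 + 89 = 373.
Total exposure: 2 + 2 + 4 + 4 + 3 + 1 + 1 + 6 = 23 hours.
After the second batch: Gamma(467 + 373, 59 + 23) = Gamma(840, 82).
The posterior predictive for a window of length T is Negative Binomial with variance T·α'·(β'+T)/β'² = 9·840·91/6724 = 171990/1681.

171990/1681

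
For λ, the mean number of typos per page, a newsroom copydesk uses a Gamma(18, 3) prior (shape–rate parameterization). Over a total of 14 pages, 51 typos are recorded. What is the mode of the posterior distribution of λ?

4

Total count 51 over total exposure 14 pages.
The Gamma prior is conjugate for the Poisson rate, so λ | data ~ Gamma(18+51, 3+14) = Gamma(69, 17).
Posterior mode = (α'−1)/β' = 68/17 = 4.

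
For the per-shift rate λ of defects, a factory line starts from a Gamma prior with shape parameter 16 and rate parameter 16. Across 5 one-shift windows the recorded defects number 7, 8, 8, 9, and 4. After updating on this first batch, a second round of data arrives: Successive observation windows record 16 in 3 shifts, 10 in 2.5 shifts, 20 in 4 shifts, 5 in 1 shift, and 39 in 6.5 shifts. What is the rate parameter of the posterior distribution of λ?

38

Total count: 7 + 8 + 8 + 9 + 4 = 36.
Total exposure: 5 shifts.
After the first batch: Gamma(16 + 36, 16 + 5) = Gamma(52, 21).
Total count: 16 + 10 + 20 + 5 + 39 = 90.
Total exposure: 3 + 2.5 + 4 + 1 + 6.5 = 17 shifts.
After the second batch: Gamma(52 + 90, 21 + 17) = Gamma(142, 38).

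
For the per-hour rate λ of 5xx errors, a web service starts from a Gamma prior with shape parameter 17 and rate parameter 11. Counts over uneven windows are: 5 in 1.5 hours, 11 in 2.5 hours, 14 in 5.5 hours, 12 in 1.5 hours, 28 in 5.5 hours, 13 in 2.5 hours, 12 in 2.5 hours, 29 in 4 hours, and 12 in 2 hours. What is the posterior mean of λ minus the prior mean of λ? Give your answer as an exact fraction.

Total count: 5 + 11 + 14 + 12 + 28 + 13 + 12 + 29 + 12 = 136.
Total exposure: 1.5 + 2.5 + 5.5 + 1.5 + 5.5 + 2.5 + 2.5 + 4 + 2 = 27.5 hours.
Posterior: α' = 17 + 136 = 153, β' = 11 + 27.5 = 77/2.
Posterior mean = 153/(77/2) = 306/77; prior mean = 17/11 = 17/11. Difference = 306/77 − 17/11 = 17/7.

17/7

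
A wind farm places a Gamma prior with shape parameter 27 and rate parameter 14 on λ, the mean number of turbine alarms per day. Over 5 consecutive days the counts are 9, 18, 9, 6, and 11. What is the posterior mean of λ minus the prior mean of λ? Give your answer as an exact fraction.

607/266

Total count: 9 + 18 + 9 + 6 + 11 = 53.
Total exposure: 5 days.
Conjugate update: add total count to the shape and total exposure to the rate, giving Gamma(80, 19).
Posterior mean = 80/19 = 80/19; prior mean = 27/14 = 27/14. Difference = 80/19 − 27/14 = 607/266.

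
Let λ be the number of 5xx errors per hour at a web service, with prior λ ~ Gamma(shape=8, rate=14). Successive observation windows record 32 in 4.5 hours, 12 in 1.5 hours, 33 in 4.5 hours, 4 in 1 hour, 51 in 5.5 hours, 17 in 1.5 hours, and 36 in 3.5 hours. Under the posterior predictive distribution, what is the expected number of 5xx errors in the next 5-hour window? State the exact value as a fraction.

965/36

Total count: 32 + 12 + 33 + 4 + 51 + 17 + 36 = 185.
Total exposure: 4.5 + 1.5 + 4.5 + 1 + 5.5 + 1.5 + 3.5 = 22 hours.
Posterior: α' = 8 + 185 = 193, β' = 14 + 22 = 36.
Predictive mean over a 5-hour window = T·E[λ|data] = 5·193/36 = 965/36.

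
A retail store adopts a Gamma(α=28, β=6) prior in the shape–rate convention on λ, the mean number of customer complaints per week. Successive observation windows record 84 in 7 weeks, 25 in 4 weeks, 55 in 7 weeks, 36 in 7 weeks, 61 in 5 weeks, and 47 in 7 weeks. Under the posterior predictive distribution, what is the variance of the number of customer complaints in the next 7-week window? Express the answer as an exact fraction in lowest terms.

Total count: 84 + 25 + 55 + 36 + 61 + 47 = 308.
Total exposure: 7 + 4 + 7 + 7 + 5 + 7 = 37 weeks.
Gamma(α, β) with Poisson data over total exposure Σt gives posterior Gamma(α+Σx, β+Σt) = Gamma(336, 43).
The posterior predictive for a window of length T is Negative Binomial with variance T·α'·(β'+T)/β'² = 7·336·50/1849 = 117600/1849.

117600/1849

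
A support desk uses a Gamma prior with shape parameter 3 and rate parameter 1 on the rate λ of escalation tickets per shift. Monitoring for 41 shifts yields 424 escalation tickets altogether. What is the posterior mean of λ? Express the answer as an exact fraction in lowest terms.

Total count 424 over total exposure 41 shifts.
By Gamma–Poisson conjugacy, the posterior is Gamma(α + Σx, β + Σt) = Gamma(3 + 424, 1 + 41) = Gamma(427, 42).
Posterior mean = α'/β' = 427/42 = 61/6.

61/6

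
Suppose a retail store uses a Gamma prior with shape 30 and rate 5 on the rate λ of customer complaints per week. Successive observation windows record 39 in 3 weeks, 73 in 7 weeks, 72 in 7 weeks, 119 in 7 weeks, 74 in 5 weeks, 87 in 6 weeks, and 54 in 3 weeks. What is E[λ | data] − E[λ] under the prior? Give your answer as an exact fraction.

Total count: 39 + 73 + 72 + 119 + 74 + 87 + 54 = 518.
Total exposure: 3 + 7 + 7 + 7 + 5 + 6 + 3 = 38 weeks.
Gamma(α, β) with Poisson data over total exposure Σt gives posterior Gamma(α+Σx, β+Σt) = Gamma(548, 43).
Posterior mean = 548/43 = 548/43; prior mean = 30/5 = 6. Difference = 548/43 − 6 = 290/43.

290/43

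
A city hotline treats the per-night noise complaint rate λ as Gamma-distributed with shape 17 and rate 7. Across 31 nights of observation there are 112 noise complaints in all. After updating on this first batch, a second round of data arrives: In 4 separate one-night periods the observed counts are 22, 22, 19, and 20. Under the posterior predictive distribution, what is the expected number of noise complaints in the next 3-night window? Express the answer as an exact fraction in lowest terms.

Total count 112 over total exposure 31 nights.
After the first batch: Gamma(17 + 112, 7 + 31) = Gamma(129, 38).
Total count: 22 + 22 + 19 + 20 = 83.
Total exposure: 4 nights.
After the second batch: Gamma(129 + 83, 38 + 4) = Gamma(212, 42).
Predictive mean over a 3-night window = T·E[λ|data] = 3·212/42 = 106/7.

106/7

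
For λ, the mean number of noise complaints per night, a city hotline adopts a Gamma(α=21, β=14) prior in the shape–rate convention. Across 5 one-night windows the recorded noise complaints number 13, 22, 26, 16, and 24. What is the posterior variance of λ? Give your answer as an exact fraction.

122/361

Total count: 13 + 22 + 26 + 16 + 24 = 101.
Total exposure: 5 nights.
Gamma(α, β) with Poisson data over total exposure Σt gives posterior Gamma(α+Σx, β+Σt) = Gamma(122, 19).
Posterior variance = α'/β'² = 122/361.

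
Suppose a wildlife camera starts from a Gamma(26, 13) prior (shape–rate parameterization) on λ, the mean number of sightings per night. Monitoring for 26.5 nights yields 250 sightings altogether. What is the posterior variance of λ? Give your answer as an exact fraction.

1104/6241

Total count 250 over total exposure 26.5 nights.
By Gamma–Poisson conjugacy, the posterior is Gamma(α + Σx, β + Σt) = Gamma(26 + 250, 13 + 26.5) = Gamma(276, 79/2).
Posterior variance = α'/β'² = 276/(6241/4) = 1104/6241.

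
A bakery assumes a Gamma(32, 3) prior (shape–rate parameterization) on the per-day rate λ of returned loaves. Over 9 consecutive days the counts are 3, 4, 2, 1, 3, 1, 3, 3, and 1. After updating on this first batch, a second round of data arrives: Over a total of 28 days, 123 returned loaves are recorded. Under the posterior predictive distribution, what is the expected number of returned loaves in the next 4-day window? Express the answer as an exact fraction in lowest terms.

88/5

Total count: 3 + 4 + 2 + 1 + 3 + 1 + 3 + 3 + 1 = 21.
Total exposure: 9 days.
After the first batch: Gamma(32 + 21, 3 + 9) = Gamma(53, 12).
Total count 123 over total exposure 28 days.
After the second batch: Gamma(53 + 123, 12 + 28) = Gamma(176, 40).
Predictive mean over a 4-day window = T·E[λ|data] = 4·176/40 = 88/5.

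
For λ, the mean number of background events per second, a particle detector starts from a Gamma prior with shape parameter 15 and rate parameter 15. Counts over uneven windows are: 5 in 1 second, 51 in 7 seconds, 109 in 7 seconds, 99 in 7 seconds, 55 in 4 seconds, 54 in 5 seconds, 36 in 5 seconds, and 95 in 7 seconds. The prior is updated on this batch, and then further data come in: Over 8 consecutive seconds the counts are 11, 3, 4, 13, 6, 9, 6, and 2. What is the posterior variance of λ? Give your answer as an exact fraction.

191/1452

Total count: 5 + 51 + 109 + 99 + 55 + 54 + 36 + 95 = 504.
Total exposure: 1 + 7 + 7 + 7 + 4 + 5 + 5 + 7 = 43 seconds.
After the first batch: Gamma(15 + 504, 15 + 43) = Gamma(519, 58).
Total count: 11 + 3 + 4 + 13 + 6 + 9 + 6 + 2 = 54.
Total exposure: 8 seconds.
After the second batch: Gamma(519 + 54, 58 + 8) = Gamma(573, 66).
Posterior variance = α'/β'² = 573/4356 = 191/1452.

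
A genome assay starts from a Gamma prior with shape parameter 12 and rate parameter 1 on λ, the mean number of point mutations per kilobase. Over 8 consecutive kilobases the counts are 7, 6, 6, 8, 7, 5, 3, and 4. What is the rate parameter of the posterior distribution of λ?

9

Total count: 7 + 6 + 6 + 8 + 7 + 5 + 3 + 4 = 46.
Total exposure: 8 kilobases.
Gamma(α, β) with Poisson data over total exposure Σt gives posterior Gamma(α+Σx, β+Σt) = Gamma(58, 9).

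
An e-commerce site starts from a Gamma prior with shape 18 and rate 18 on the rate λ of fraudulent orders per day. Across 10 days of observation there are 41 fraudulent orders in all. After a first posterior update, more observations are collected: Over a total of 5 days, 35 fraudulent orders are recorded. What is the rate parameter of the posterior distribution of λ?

33

Total count 41 over total exposure 10 days.
After the first batch: Gamma(18 + 41, 18 + 10) = Gamma(59, 28).
Total count 35 over total exposure 5 days.
After the second batch: Gamma(59 + 35, 28 + 5) = Gamma(94, 33).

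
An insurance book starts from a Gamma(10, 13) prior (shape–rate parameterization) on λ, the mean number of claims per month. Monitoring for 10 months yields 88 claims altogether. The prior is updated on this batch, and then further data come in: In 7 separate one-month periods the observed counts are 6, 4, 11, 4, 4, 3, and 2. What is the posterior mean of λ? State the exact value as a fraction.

Total count 88 over total exposure 10 months.
After the first batch: Gamma(10 + 88, 13 + 10) = Gamma(98, 23).
Total count: 6 + 4 + 11 + 4 + 4 + 3 + 2 = 34.
Total exposure: 7 months.
After the second batch: Gamma(98 + 34, 23 + 7) = Gamma(132, 30).
Posterior mean = α'/β' = 132/30 = 22/5.

22/5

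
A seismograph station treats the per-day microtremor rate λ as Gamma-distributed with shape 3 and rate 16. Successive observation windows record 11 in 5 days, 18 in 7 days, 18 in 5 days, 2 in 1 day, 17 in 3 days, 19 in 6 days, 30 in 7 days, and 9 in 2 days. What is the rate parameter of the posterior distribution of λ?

52

Total count: 11 + 18 + 18 + 2 + 17 + 19 + 30 + 9 = 124.
Total exposure: 5 + 7 + 5 + 1 + 3 + 6 + 7 + 2 = 36 days.
Gamma(α, β) with Poisson data over total exposure Σt gives posterior Gamma(α+Σx, β+Σt) = Gamma(127, 52).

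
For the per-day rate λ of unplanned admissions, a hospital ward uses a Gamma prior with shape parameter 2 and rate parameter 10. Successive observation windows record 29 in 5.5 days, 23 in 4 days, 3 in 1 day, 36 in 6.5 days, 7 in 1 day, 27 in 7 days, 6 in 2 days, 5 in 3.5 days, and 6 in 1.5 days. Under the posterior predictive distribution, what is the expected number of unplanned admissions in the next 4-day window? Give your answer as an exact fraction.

Total count: 29 + 23 + 3 + 36 + 7 + 27 + 6 + 5 + 6 = 142.
Total exposure: 5.5 + 4 + 1 + 6.5 + 1 + 7 + 2 + 3.5 + 1.5 = 32 days.
Gamma(α, β) with Poisson data over total exposure Σt gives posterior Gamma(α+Σx, β+Σt) = Gamma(144, 42).
Predictive mean over a 4-day window = T·E[λ|data] = 4·144/42 = 96/7.

96/7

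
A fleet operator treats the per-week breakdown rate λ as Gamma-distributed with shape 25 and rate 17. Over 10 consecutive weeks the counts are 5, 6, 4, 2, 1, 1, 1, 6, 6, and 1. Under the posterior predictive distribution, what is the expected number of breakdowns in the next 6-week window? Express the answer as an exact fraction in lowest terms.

116/9

Total count: 5 + 6 + 4 + 2 + 1 + 1 + 1 + 6 + 6 + 1 = 33.
Total exposure: 10 weeks.
Gamma(α, β) with Poisson data over total exposure Σt gives posterior Gamma(α+Σx, β+Σt) = Gamma(58, 27).
Predictive mean over a 6-week window = T·E[λ|data] = 6·58/27 = 116/9.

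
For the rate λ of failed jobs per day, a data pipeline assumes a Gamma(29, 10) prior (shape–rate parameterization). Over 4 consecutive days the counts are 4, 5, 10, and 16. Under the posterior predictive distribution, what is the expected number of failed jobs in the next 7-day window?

32

Total count: 4 + 5 + 10 + 16 = 35.
Total exposure: 4 days.
Conjugate update: add total count to the shape and total exposure to the rate, giving Gamma(64, 14).
Predictive mean over a 7-day window = T·E[λ|data] = 7·64/14 = 32.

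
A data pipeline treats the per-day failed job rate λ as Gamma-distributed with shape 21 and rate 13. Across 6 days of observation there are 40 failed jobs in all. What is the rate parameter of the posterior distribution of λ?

Total count 40 over total exposure 6 days.
The Gamma prior is conjugate for the Poisson rate, so λ | data ~ Gamma(21+40, 13+6) = Gamma(61, 19).

19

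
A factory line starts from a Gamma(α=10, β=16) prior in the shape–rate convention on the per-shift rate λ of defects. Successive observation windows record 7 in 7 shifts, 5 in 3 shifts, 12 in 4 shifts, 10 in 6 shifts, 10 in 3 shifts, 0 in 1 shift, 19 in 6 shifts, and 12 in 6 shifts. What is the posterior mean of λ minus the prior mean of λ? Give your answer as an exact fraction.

105/104

Total count: 7 + 5 + 12 + 10 + 10 + 0 + 19 + 12 = 75.
Total exposure: 7 + 3 + 4 + 6 + 3 + 1 + 6 + 6 = 36 shifts.
Gamma(α, β) with Poisson data over total exposure Σt gives posterior Gamma(α+Σx, β+Σt) = Gamma(85, 52).
Posterior mean = 85/52 = 85/52; prior mean = 10/16 = 5/8. Difference = 85/52 − 5/8 = 105/104.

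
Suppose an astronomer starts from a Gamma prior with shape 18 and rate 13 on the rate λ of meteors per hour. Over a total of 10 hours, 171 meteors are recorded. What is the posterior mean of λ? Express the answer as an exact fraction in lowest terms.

189/23

Total count 171 over total exposure 10 hours.
Gamma(α, β) with Poisson data over total exposure Σt gives posterior Gamma(α+Σx, β+Σt) = Gamma(189, 23).
Posterior mean = α'/β' = 189/23.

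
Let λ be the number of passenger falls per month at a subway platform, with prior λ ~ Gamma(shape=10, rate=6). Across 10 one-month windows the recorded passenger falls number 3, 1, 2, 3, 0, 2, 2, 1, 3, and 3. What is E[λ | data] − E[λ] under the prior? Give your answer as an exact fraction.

5/24

Total count: 3 + 1 + 2 + 3 + 0 + 2 + 2 + 1 + 3 + 3 = 20.
Total exposure: 10 months.
Posterior: α' = 10 + 20 = 30, β' = 6 + 10 = 16.
Posterior mean = 30/16 = 15/8; prior mean = 10/6 = 5/3. Difference = 15/8 − 5/3 = 5/24.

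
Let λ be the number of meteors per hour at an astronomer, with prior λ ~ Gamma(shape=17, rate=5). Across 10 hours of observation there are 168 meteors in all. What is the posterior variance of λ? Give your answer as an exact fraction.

Total count 168 over total exposure 10 hours.
The Gamma prior is conjugate for the Poisson rate, so λ | data ~ Gamma(17+168, 5+10) = Gamma(185, 15).
Posterior variance = α'/β'² = 185/225 = 37/45.

37/45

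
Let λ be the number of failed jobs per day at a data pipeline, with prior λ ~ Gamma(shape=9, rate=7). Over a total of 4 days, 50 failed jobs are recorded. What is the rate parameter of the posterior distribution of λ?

Total count 50 over total exposure 4 days.
Gamma(α, β) with Poisson data over total exposure Σt gives posterior Gamma(α+Σx, β+Σt) = Gamma(59, 11).

11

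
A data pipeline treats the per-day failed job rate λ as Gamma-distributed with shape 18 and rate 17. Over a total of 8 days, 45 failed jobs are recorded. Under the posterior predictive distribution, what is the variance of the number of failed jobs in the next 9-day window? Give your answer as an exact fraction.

19278/625

Total count 45 over total exposure 8 days.
Conjugate update: add total count to the shape and total exposure to the rate, giving Gamma(63, 25).
The posterior predictive for a window of length T is Negative Binomial with variance T·α'·(β'+T)/β'² = 9·63·34/625 = 19278/625.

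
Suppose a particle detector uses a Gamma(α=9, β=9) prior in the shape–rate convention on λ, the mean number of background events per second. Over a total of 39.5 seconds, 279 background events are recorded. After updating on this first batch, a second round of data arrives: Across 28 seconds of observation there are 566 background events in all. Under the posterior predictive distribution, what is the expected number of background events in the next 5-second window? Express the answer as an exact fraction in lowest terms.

Total count 279 over total exposure 39.5 seconds.
After the first batch: Gamma(9 + 279, 9 + 39.5) = Gamma(288, 97/2).
Total count 566 over total exposure 28 seconds.
After the second batch: Gamma(288 + 566, 97/2 + 28) = Gamma(854, 153/2).
Predictive mean over a 5-second window = T·E[λ|data] = 5·854/(153/2) = 8540/153.

8540/153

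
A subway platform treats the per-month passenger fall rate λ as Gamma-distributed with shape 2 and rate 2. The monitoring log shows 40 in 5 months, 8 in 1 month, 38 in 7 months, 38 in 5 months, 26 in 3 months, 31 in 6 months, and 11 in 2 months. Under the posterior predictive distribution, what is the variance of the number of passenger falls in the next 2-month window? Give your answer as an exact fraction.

Total count: 40 + 8 + 38 + 38 + 26 + 31 + 11 = 192.
Total exposure: 5 + 1 + 7 + 5 + 3 + 6 + 2 = 29 months.
The Gamma prior is conjugate for the Poisson rate, so λ | data ~ Gamma(2+192, 2+29) = Gamma(194, 31).
The posterior predictive for a window of length T is Negative Binomial with variance T·α'·(β'+T)/β'² = 2·194·33/961 = 12804/961.

12804/961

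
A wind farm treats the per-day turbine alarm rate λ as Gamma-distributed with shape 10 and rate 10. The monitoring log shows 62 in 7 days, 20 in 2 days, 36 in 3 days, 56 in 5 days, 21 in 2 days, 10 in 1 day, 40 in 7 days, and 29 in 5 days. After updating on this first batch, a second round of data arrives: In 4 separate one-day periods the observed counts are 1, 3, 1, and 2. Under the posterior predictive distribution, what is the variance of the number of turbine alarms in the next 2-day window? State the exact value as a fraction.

Total count: 62 + 20 + 36 + 56 + 21 + 10 + 40 + 29 = 274.
Total exposure: 7 + 2 + 3 + 5 + 2 + 1 + 7 + 5 = 32 days.
After the first batch: Gamma(10 + 274, 10 + 32) = Gamma(284, 42).
Total count: 1 + 3 + 1 + 2 = 7.
Total exposure: 4 days.
After the second batch: Gamma(284 + 7, 42 + 4) = Gamma(291, 46).
The posterior predictive for a window of length T is Negative Binomial with variance T·α'·(β'+T)/β'² = 2·291·48/2116 = 6984/529.

6984/529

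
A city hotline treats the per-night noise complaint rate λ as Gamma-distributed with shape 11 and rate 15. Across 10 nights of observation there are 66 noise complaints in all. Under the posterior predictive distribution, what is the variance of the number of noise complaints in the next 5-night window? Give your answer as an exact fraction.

Total count 66 over total exposure 10 nights.
By Gamma–Poisson conjugacy, the posterior is Gamma(α + Σx, β + Σt) = Gamma(11 + 66, 15 + 10) = Gamma(77, 25).
The posterior predictive for a window of length T is Negative Binomial with variance T·α'·(β'+T)/β'² = 5·77·30/625 = 462/25.

462/25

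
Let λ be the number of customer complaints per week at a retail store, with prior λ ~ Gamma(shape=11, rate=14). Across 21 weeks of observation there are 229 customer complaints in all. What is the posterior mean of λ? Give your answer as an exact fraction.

48/7

Total count 229 over total exposure 21 weeks.
By Gamma–Poisson conjugacy, the posterior is Gamma(α + Σx, β + Σt) = Gamma(11 + 229, 14 + 21) = Gamma(240, 35).
Posterior mean = α'/β' = 240/35 = 48/7.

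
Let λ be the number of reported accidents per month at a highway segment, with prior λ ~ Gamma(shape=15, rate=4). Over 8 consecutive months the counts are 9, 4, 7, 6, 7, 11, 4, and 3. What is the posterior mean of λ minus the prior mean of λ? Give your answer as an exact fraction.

7/4

Total count: 9 + 4 + 7 + 6 + 7 + 11 + 4 + 3 = 51.
Total exposure: 8 months.
Posterior: α' = 15 + 51 = 66, β' = 4 + 8 = 12.
Posterior mean = 66/12 = 11/2; prior mean = 15/4 = 15/4. Difference = 11/2 − 15/4 = 7/4.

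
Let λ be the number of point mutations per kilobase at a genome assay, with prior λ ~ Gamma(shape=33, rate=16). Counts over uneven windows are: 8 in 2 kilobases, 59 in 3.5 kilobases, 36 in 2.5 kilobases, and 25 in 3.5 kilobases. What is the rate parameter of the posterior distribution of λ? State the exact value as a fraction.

Total count: 8 + 59 + 36 + 25 = 128.
Total exposure: 2 + 3.5 + 2.5 + 3.5 = 11.5 kilobases.
Gamma(α, β) with Poisson data over total exposure Σt gives posterior Gamma(α+Σx, β+Σt) = Gamma(161, 55/2).

55/2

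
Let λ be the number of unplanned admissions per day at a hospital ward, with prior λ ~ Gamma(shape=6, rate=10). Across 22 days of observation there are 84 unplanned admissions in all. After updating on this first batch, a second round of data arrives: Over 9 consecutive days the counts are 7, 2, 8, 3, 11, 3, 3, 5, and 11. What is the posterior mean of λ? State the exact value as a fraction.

Total count 84 over total exposure 22 days.
After the first batch: Gamma(6 + 84, 10 + 22) = Gamma(90, 32).
Total count: 7 + 2 + 8 + 3 + 11 + 3 + 3 + 5 + 11 = 53.
Total exposure: 9 days.
After the second batch: Gamma(90 + 53, 32 + 9) = Gamma(143, 41).
Posterior mean = α'/β' = 143/41.

143/41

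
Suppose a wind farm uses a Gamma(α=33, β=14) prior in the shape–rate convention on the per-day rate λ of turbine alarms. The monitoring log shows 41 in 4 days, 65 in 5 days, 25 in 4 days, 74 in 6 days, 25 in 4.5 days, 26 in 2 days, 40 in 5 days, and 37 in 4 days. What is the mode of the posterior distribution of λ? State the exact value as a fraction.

Total count: 41 + 65 + 25 + 74 + 25 + 26 + 40 + 37 = 333.
Total exposure: 4 + 5 + 4 + 6 + 4.5 + 2 + 5 + 4 = 34.5 days.
Gamma(α, β) with Poisson data over total exposure Σt gives posterior Gamma(α+Σx, β+Σt) = Gamma(366, 97/2).
Posterior mode = (α'−1)/β' = 365/(97/2) = 730/97.

730/97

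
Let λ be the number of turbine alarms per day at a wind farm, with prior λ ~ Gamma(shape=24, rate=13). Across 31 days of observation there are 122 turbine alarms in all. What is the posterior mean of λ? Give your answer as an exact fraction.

Total count 122 over total exposure 31 days.
Conjugate update: add total count to the shape and total exposure to the rate, giving Gamma(146, 44).
Posterior mean = α'/β' = 146/44 = 73/22.

73/22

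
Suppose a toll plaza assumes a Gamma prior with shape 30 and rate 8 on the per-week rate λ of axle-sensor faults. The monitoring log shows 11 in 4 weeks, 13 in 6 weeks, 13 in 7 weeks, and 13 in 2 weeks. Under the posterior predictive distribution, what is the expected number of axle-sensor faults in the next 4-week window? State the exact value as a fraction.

320/27

Total count: 11 + 13 + 13 + 13 = 50.
Total exposure: 4 + 6 + 7 + 2 = 19 weeks.
Posterior: α' = 30 + 50 = 80, β' = 8 + 19 = 27.
Predictive mean over a 4-week window = T·E[λ|data] = 4·80/27 = 320/27.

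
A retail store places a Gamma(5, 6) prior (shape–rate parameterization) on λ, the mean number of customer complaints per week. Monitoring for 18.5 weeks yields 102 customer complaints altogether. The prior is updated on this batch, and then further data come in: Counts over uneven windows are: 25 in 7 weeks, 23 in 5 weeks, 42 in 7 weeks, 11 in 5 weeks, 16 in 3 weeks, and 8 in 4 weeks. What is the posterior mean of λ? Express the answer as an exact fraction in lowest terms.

Total count 102 over total exposure 18.5 weeks.
After the first batch: Gamma(5 + 102, 6 + 18.5) = Gamma(107, 49/2).
Total count: 25 + 23 + 42 + 11 + 16 + 8 = 125.
Total exposure: 7 + 5 + 7 + 5 + 3 + 4 = 31 weeks.
After the second batch: Gamma(107 + 125, 49/2 + 31) = Gamma(232, 111/2).
Posterior mean = α'/β' = 232/(111/2) = 464/111.

464/111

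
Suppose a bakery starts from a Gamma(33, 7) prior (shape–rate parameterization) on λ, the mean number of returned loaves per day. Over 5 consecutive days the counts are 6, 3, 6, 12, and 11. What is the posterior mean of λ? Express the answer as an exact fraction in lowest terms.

71/12

Total count: 6 + 3 + 6 + 12 + 11 = 38.
Total exposure: 5 days.
Conjugate update: add total count to the shape and total exposure to the rate, giving Gamma(71, 12).
Posterior mean = α'/β' = 71/12.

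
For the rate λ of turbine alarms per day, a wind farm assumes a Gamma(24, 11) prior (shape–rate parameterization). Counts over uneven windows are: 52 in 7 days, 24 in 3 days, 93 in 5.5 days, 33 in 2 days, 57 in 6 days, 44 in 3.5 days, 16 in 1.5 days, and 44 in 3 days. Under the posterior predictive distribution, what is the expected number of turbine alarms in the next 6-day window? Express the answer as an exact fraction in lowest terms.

4644/85

Total count: 52 + 24 + 93 + 33 + 57 + 44 + 16 + 44 = 363.
Total exposure: 7 + 3 + 5.5 + 2 + 6 + 3.5 + 1.5 + 3 = 31.5 days.
Gamma(α, β) with Poisson data over total exposure Σt gives posterior Gamma(α+Σx, β+Σt) = Gamma(387, 85/2).
Predictive mean over a 6-day window = T·E[λ|data] = 6·387/(85/2) = 4644/85.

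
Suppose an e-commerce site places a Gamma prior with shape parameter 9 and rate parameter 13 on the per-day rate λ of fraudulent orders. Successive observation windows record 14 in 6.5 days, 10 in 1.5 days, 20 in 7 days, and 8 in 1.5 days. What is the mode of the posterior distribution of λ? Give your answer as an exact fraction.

Total count: 14 + 10 + 20 + 8 = 52.
Total exposure: 6.5 + 1.5 + 7 + 1.5 = 16.5 days.
Posterior: α' = 9 + 52 = 61, β' = 13 + 16.5 = 59/2.
Posterior mode = (α'−1)/β' = 60/(59/2) = 120/59.

120/59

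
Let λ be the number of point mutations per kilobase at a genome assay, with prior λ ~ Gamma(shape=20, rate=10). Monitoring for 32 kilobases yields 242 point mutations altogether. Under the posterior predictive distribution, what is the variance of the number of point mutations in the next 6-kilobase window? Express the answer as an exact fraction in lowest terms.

Total count 242 over total exposure 32 kilobases.
The Gamma prior is conjugate for the Poisson rate, so λ | data ~ Gamma(20+242, 10+32) = Gamma(262, 42).
The posterior predictive for a window of length T is Negative Binomial with variance T·α'·(β'+T)/β'² = 6·262·48/1764 = 2096/49.

2096/49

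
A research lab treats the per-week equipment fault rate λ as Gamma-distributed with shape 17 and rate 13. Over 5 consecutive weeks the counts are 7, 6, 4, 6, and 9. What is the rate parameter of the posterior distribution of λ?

18

Total count: 7 + 6 + 4 + 6 + 9 = 32.
Total exposure: 5 weeks.
Conjugate update: add total count to the shape and total exposure to the rate, giving Gamma(49, 18).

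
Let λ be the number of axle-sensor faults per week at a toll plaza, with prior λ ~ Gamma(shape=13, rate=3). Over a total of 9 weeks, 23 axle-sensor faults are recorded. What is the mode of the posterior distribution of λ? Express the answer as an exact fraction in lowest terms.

35/12

Total count 23 over total exposure 9 weeks.
Posterior: α' = 13 + 23 = 36, β' = 3 + 9 = 12.
Posterior mode = (α'−1)/β' = 35/12.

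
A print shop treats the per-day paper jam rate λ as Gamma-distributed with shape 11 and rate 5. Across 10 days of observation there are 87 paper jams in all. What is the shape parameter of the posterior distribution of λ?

98

Total count 87 over total exposure 10 days.
Conjugate update: add total count to the shape and total exposure to the rate, giving Gamma(98, 15).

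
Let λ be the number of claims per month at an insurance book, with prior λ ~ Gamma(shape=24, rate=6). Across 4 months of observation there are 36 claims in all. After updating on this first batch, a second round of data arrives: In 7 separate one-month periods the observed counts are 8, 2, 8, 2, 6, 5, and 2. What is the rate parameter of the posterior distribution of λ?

17

Total count 36 over total exposure 4 months.
After the first batch: Gamma(24 + 36, 6 + 4) = Gamma(60, 10).
Total count: 8 + 2 + 8 + 2 + 6 + 5 + 2 = 33.
Total exposure: 7 months.
After the second batch: Gamma(60 + 33, 10 + 7) = Gamma(93, 17).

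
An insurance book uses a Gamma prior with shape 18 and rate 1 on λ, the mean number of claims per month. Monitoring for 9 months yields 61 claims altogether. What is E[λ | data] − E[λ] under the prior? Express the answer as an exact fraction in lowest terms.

-101/10

Total count 61 over total exposure 9 months.
By Gamma–Poisson conjugacy, the posterior is Gamma(α + Σx, β + Σt) = Gamma(18 + 61, 1 + 9) = Gamma(79, 10).
Posterior mean = 79/10 = 79/10; prior mean = 18/1 = 18. Difference = 79/10 − 18 = -101/10.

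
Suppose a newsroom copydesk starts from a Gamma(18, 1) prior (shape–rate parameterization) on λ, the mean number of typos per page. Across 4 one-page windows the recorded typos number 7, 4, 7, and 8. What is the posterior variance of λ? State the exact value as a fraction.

44/25

Total count: 7 + 4 + 7 + 8 = 26.
Total exposure: 4 pages.
Conjugate update: add total count to the shape and total exposure to the rate, giving Gamma(44, 5).
Posterior variance = α'/β'² = 44/25.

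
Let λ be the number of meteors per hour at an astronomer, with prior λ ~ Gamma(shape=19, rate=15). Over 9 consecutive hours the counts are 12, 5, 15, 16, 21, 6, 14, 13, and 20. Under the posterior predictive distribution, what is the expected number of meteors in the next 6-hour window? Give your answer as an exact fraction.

Total count: 12 + 5 + 15 + 16 + 21 + 6 + 14 + 13 + 20 = 122.
Total exposure: 9 hours.
Gamma(α, β) with Poisson data over total exposure Σt gives posterior Gamma(α+Σx, β+Σt) = Gamma(141, 24).
Predictive mean over a 6-hour window = T·E[λ|data] = 6·141/24 = 141/4.

141/4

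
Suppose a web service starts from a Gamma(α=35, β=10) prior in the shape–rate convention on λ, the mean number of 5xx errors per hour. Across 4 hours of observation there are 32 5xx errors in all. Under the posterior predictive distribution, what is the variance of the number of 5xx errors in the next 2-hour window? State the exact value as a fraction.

Total count 32 over total exposure 4 hours.
Conjugate update: add total count to the shape and total exposure to the rate, giving Gamma(67, 14).
The posterior predictive for a window of length T is Negative Binomial with variance T·α'·(β'+T)/β'² = 2·67·16/196 = 536/49.

536/49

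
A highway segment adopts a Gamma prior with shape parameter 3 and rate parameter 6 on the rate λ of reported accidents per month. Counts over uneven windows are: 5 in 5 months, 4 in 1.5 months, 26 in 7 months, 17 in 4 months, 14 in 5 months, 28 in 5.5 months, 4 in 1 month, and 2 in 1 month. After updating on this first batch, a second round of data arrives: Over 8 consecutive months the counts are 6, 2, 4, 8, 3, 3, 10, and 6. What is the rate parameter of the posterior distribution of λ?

44

Total count: 5 + 4 + 26 + 17 + 14 + 28 + 4 + 2 = 100.
Total exposure: 5 + 1.5 + 7 + 4 + 5 + 5.5 + 1 + 1 = 30 months.
After the first batch: Gamma(3 + 100, 6 + 30) = Gamma(103, 36).
Total count: 6 + 2 + 4 + 8 + 3 + 3 + 10 + 6 = 42.
Total exposure: 8 months.
After the second batch: Gamma(103 + 42, 36 + 8) = Gamma(145, 44).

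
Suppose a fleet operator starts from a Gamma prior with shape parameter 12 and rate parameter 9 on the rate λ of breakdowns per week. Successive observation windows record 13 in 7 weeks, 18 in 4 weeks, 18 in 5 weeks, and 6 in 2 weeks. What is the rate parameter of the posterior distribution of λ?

27

Total count: 13 + 18 + 18 + 6 = 55.
Total exposure: 7 + 4 + 5 + 2 = 18 weeks.
Posterior: α' = 12 + 55 = 67, β' = 9 + 18 = 27.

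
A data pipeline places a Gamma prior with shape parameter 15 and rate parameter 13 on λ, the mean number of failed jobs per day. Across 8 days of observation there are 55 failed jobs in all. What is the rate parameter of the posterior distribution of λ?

Total count 55 over total exposure 8 days.
The Gamma prior is conjugate for the Poisson rate, so λ | data ~ Gamma(15+55, 13+8) = Gamma(70, 21).

21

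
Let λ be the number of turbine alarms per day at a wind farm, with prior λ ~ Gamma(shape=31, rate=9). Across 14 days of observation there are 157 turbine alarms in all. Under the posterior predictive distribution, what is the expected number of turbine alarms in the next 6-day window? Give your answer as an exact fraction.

Total count 157 over total exposure 14 days.
The Gamma prior is conjugate for the Poisson rate, so λ | data ~ Gamma(31+157, 9+14) = Gamma(188, 23).
Predictive mean over a 6-day window = T·E[λ|data] = 6·188/23 = 1128/23.

1128/23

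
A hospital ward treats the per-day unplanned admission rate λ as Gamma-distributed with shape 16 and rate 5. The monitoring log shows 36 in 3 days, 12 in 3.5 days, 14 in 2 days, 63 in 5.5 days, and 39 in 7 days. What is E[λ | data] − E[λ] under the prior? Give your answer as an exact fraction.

Total count: 36 + 12 + 14 + 63 + 39 = 164.
Total exposure: 3 + 3.5 + 2 + 5.5 + 7 = 21 days.
Posterior: α' = 16 + 164 = 180, β' = 5 + 21 = 26.
Posterior mean = 180/26 = 90/13; prior mean = 16/5 = 16/5. Difference = 90/13 − 16/5 = 242/65.

242/65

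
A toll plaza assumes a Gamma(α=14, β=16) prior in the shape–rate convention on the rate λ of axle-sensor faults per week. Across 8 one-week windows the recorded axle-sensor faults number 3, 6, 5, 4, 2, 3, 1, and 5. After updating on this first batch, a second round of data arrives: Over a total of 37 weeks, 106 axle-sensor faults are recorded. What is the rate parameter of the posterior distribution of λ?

Total count: 3 + 6 + 5 + 4 + 2 + 3 + 1 + 5 = 29.
Total exposure: 8 weeks.
After the first batch: Gamma(14 + 29, 16 + 8) = Gamma(43, 24).
Total count 106 over total exposure 37 weeks.
After the second batch: Gamma(43 + 106, 24 + 37) = Gamma(149, 61).

61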